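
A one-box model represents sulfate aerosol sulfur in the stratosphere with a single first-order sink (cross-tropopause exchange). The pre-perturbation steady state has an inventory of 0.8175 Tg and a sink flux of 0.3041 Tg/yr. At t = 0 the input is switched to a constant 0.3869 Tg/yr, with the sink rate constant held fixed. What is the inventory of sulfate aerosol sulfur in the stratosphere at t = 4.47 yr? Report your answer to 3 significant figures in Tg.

0.998 Tg

The sink rate constant is k = F₀/M₀ = 0.3041/0.8175 = 0.3720 yr⁻¹.
Solving dM/dt = F₁ − kM with M(0) = M₀ gives M(t) = F₁/k + (M₀ − F₁/k)·e^(−kt).
F₁/k = 0.3869/0.3720 = 1.0401 Tg; kt = 0.3720 × 4.47 = 1.663, e^(−kt) = 0.1896.
M(4.47) = 1.0401 + (0.8175 − 1.0401) × 0.1896 = 1.0401 − 0.04220 = 0.99788 Tg.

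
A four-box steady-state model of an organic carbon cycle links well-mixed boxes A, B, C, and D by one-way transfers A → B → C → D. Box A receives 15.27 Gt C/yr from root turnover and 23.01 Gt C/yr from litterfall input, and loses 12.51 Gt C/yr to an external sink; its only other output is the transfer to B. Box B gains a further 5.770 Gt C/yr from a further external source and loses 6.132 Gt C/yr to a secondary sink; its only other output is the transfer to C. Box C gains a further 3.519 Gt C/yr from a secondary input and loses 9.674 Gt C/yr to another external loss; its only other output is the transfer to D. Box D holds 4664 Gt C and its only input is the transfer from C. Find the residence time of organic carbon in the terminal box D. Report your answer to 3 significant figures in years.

Box A: F(A→B) = (15.27 + 23.01) − 12.51 = 25.770 Gt C/yr.
Box B: F(B→C) = (25.770 + 5.770) − 6.132 = 25.408 Gt C/yr.
Box C: F(C→D) = (25.408 + 3.519) − 9.674 = 19.253 Gt C/yr.
Box D throughput = its input = 19.253 Gt C/yr; τ = 4664 / 19.253 = 242.2 yr.

242 yr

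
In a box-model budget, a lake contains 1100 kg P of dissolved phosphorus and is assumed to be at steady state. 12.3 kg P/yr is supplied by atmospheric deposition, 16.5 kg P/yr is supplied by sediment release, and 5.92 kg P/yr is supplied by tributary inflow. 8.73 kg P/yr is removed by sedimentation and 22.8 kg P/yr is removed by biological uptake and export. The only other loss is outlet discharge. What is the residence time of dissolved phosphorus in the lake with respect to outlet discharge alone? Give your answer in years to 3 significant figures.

345 yr

At steady state ΣF_in = ΣF_out.
ΣF_in = 12.3 + 16.5 + 5.92 = 34.720 kg P/yr.
Outlet discharge flux = ΣF_in − (8.73 + 22.8) = 34.720 − 31.53 = 3.190 kg P/yr.
τ = M / F = 1100 / 3.190 = 344.8 yr.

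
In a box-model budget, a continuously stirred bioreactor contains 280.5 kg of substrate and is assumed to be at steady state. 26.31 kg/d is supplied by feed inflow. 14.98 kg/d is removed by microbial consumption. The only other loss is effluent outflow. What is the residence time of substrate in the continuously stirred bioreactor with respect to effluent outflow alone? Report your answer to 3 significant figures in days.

24.8 d

At steady state ΣF_in = ΣF_out.
ΣF_in = 26.310 kg/d.
Effluent outflow flux = ΣF_in − (14.98) = 26.310 − 14.98 = 11.33 kg/d.
τ = M / F = 280.5 / 11.33 = 24.76 d.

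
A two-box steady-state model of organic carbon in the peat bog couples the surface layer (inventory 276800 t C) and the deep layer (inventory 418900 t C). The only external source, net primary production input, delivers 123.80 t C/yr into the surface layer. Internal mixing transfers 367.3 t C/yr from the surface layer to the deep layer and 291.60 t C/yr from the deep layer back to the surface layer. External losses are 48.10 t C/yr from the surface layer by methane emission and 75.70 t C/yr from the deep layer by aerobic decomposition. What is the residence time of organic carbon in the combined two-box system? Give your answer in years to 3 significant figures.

5620 yr

Treat the two boxes together as one reservoir: the mixing fluxes between them are internal recycling, so τ = ΣM / Σ(external losses).
M_total = 276800 + 418900 = 695700 t C.
ΣF_external_out = 48.10 + 75.70 = 123.80 t C/yr.
τ = M_total / ΣF_ext = 695700 / 123.80 = 5620 yr.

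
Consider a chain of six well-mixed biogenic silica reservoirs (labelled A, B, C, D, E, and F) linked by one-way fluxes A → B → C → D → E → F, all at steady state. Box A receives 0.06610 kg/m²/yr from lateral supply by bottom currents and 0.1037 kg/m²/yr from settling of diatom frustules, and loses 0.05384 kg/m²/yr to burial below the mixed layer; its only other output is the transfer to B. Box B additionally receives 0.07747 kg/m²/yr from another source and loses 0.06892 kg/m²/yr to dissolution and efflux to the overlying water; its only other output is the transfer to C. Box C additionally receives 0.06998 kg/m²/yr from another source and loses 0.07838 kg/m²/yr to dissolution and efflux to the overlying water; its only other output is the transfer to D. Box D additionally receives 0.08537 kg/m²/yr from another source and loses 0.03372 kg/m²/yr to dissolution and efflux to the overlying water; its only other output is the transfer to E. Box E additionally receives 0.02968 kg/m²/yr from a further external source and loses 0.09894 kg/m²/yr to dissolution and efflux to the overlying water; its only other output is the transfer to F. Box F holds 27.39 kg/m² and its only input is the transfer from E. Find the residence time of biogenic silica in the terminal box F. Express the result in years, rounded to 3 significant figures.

278 yr

Box A: F(A→B) = (0.06610 + 0.1037) − 0.05384 = 0.11596 kg/m²/yr.
Box B: F(B→C) = (0.11596 + 0.07747) − 0.06892 = 0.12451 kg/m²/yr.
Box C: F(C→D) = (0.12451 + 0.06998) − 0.07838 = 0.11611 kg/m²/yr.
Box D: F(D→E) = (0.11611 + 0.08537) − 0.03372 = 0.16776 kg/m²/yr.
Box E: F(E→F) = (0.16776 + 0.02968) − 0.09894 = 0.098500 kg/m²/yr.
Box F throughput = its input = 0.098500 kg/m²/yr; τ = 27.39 / 0.098500 = 278.1 yr.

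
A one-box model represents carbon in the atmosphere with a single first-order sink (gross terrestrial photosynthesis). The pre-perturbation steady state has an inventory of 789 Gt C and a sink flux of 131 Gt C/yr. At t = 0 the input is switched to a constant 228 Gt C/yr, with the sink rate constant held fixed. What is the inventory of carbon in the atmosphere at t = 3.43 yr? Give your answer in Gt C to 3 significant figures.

The sink rate constant is k = F₀/M₀ = 131/789 = 0.1660 yr⁻¹.
Solving dM/dt = F₁ − kM with M(0) = M₀ gives M(t) = F₁/k + (M₀ − F₁/k)·e^(−kt).
F₁/k = 228/0.1660 = 1373.2 Gt C; kt = 0.1660 × 3.43 = 0.5695, e^(−kt) = 0.5658.
M(3.43) = 1373.2 + (789 − 1373.2) × 0.5658 = 1373.2 − 330.6 = 1042.7 Gt C.

1040 Gt C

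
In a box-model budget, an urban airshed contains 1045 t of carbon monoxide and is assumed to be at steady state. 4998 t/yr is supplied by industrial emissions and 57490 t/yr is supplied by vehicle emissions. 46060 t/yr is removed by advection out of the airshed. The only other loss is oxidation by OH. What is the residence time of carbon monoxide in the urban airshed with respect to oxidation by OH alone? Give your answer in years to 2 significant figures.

At steady state ΣF_in = ΣF_out.
ΣF_in = 4998 + 57490 = 62488 t/yr.
Oxidation by OH flux = ΣF_in − (46060) = 62488 − 46060 = 16430 t/yr.
τ = M / F = 1045 / 16430 = 0.06361 yr.

0.064 yr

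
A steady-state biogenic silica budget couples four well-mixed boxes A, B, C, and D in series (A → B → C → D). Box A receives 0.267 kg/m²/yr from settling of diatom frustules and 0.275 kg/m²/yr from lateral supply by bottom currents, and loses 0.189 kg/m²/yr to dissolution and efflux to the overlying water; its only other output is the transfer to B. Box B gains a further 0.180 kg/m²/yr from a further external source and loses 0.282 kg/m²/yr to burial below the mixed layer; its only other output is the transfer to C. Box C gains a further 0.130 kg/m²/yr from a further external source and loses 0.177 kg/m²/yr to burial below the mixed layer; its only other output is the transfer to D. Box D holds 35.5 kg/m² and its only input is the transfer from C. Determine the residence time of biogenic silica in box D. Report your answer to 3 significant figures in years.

174 yr

Box A: F(A→B) = (0.267 + 0.275) − 0.189 = 0.35300 kg/m²/yr.
Box B: F(B→C) = (0.35300 + 0.180) − 0.282 = 0.25100 kg/m²/yr.
Box C: F(C→D) = (0.25100 + 0.130) − 0.177 = 0.20400 kg/m²/yr.
Box D throughput = its input = 0.20400 kg/m²/yr; τ = 35.5 / 0.20400 = 174.0 yr.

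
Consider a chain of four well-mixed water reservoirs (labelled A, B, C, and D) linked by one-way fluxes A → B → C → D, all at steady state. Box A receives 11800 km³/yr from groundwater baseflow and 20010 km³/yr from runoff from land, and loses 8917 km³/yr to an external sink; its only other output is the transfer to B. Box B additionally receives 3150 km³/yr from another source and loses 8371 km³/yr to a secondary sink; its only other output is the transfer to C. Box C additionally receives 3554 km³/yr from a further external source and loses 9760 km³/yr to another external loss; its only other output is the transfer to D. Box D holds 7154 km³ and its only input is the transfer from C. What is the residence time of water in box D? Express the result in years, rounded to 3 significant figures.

Box A: F(A→B) = (11800 + 20010) − 8917 = 22893 km³/yr.
Box B: F(B→C) = (22893 + 3150) − 8371 = 17672 km³/yr.
Box C: F(C→D) = (17672 + 3554) − 9760 = 11466 km³/yr.
Box D throughput = its input = 11466 km³/yr; τ = 7154 / 11466 = 0.6239 yr.

0.624 yr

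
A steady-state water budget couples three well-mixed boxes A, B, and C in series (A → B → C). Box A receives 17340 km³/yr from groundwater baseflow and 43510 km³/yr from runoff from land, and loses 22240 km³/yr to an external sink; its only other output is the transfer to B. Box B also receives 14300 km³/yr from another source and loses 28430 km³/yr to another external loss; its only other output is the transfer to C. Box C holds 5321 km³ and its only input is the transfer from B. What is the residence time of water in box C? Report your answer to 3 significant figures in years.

Box A: F(A→B) = (17340 + 43510) − 22240 = 38610 km³/yr.
Box B: F(B→C) = (38610 + 14300) − 28430 = 24480 km³/yr.
Box C throughput = its input = 24480 km³/yr; τ = 5321 / 24480 = 0.2174 yr.

0.217 yr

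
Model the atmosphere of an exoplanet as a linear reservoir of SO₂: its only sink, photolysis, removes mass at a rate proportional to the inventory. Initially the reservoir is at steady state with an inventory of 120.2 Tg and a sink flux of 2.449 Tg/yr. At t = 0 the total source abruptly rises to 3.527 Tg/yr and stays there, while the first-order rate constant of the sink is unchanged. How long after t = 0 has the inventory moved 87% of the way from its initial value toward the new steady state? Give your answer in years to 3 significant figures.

100 yr

τ = M₀/F₀ = 120.2/2.449 = 49.08 yr.
The remaining gap fraction is e^(−t/τ); 87% covered ⇒ e^(−t/τ) = 0.130.
t = −τ ln(0.130) = 49.08 × 2.040 = 100.1 yr.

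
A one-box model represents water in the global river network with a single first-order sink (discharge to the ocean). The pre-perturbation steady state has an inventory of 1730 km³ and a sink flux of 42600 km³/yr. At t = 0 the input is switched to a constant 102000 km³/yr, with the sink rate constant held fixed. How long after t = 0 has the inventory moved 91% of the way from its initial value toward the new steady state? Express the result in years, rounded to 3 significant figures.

τ = M₀/F₀ = 1730/42600 = 0.04061 yr.
The remaining gap fraction is e^(−t/τ); 91% covered ⇒ e^(−t/τ) = 0.0900.
t = −τ ln(0.0900) = 0.04061 × 2.408 = 0.09779 yr.

0.0978 yr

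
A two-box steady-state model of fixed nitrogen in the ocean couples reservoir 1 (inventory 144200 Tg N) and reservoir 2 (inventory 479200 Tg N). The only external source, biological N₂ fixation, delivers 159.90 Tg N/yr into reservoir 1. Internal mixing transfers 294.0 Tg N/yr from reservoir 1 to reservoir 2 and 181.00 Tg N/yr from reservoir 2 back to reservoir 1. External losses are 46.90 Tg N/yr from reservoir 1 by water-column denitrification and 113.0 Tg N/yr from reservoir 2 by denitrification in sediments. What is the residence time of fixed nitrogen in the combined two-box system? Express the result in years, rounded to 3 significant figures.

3900 yr

For the system as a whole, the A↔B exchange is internal and contributes nothing to the throughput; only the external sinks remove mass.
M_total = 144200 + 479200 = 623400 Tg N.
ΣF_external_out = 46.90 + 113.0 = 159.90 Tg N/yr.
τ = M_total / ΣF_ext = 623400 / 159.90 = 3899 yr.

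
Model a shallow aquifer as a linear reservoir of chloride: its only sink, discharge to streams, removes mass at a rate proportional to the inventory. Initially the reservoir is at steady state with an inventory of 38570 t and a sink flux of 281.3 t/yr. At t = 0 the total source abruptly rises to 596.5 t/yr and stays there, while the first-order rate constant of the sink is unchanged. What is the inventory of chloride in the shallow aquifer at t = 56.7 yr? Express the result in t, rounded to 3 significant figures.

The sink rate constant is k = F₀/M₀ = 281.3/38570 = 0.007293 yr⁻¹.
Solving dM/dt = F₁ − kM with M(0) = M₀ gives M(t) = F₁/k + (M₀ − F₁/k)·e^(−kt).
F₁/k = 596.5/0.007293 = 81788 t; kt = 0.007293 × 56.7 = 0.4135, e^(−kt) = 0.6613.
M(56.7) = 81788 + (38570 − 81788) × 0.6613 = 81788 − 28580 = 53207 t.

53200 t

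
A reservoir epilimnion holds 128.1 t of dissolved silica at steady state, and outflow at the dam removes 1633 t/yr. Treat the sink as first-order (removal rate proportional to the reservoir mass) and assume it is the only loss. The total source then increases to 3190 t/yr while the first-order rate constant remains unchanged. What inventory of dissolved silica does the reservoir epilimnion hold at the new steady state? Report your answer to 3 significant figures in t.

Rate constant k = F/M = 1633 / 128.1 = 12.75 yr⁻¹.
At the new steady state, source = k·M_new ⇒ M_new = 3190 / 12.75 = 250.2 t.
(Equivalently M_new = M × F_new/F_old = 128.1 × 3190/1633.)

250 t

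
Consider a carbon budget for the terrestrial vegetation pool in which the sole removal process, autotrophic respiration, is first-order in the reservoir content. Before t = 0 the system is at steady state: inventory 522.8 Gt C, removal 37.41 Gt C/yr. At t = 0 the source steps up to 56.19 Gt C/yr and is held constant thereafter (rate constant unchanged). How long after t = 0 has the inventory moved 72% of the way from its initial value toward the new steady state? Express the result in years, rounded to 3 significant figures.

17.8 yr

τ = M₀/F₀ = 522.8/37.41 = 13.97 yr.
The remaining gap fraction is e^(−t/τ); 72% covered ⇒ e^(−t/τ) = 0.280.
t = −τ ln(0.280) = 13.97 × 1.273 = 17.79 yr.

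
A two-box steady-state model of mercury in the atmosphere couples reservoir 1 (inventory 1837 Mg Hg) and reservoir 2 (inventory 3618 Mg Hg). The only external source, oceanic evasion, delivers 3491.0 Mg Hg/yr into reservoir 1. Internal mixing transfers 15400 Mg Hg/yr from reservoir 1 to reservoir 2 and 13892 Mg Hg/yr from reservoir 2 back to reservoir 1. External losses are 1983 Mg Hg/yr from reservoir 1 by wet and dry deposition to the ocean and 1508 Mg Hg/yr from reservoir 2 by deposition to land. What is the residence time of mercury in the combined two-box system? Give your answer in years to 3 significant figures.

Residence time in the combined system uses the total inventory and the total *external* removal — internal exchanges between the two boxes cancel.
M_total = 1837 + 3618 = 5455.0 Mg Hg.
ΣF_external_out = 1983 + 1508 = 3491.0 Mg Hg/yr.
τ = M_total / ΣF_ext = 5455.0 / 3491.0 = 1.563 yr.

1.56 yr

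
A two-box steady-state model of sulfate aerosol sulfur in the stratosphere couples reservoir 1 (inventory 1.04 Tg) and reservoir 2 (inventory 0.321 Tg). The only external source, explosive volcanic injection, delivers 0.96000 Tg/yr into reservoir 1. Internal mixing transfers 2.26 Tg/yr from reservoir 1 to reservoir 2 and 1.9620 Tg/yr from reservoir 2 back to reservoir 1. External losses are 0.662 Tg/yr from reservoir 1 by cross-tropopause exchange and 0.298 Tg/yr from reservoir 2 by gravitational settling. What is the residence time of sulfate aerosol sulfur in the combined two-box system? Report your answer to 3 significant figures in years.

For the system as a whole, the A↔B exchange is internal and contributes nothing to the throughput; only the external sinks remove mass.
M_total = 1.04 + 0.321 = 1.3610 Tg.
ΣF_external_out = 0.662 + 0.298 = 0.96000 Tg/yr.
τ = M_total / ΣF_ext = 1.3610 / 0.96000 = 1.418 yr.

1.42 yr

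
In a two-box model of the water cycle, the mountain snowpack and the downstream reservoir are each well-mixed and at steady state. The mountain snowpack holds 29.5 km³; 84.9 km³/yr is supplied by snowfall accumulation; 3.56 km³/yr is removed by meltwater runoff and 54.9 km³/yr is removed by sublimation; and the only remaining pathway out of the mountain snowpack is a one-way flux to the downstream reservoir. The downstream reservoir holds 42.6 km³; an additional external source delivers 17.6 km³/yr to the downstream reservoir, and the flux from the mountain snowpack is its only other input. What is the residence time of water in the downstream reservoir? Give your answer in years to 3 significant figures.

0.967 yr

Balance the mountain snowpack: ΣF_in = 84.900 km³/yr.
Flux to the downstream reservoir = ΣF_in − (3.56 + 54.9) = 26.440 km³/yr.
Total input to the downstream reservoir = 26.440 + 17.6 = 44.040 km³/yr; at steady state this equals its total output.
τ = M / F = 42.6 / 44.040 = 0.9673 yr.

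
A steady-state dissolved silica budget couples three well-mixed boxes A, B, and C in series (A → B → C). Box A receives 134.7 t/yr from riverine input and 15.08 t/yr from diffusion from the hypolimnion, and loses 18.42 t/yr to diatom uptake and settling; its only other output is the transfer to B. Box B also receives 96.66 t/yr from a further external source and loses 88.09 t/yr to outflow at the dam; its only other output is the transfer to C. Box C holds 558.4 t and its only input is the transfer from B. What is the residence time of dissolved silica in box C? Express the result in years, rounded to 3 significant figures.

3.99 yr

Box A: F(A→B) = (134.7 + 15.08) − 18.42 = 131.36 t/yr.
Box B: F(B→C) = (131.36 + 96.66) − 88.09 = 139.93 t/yr.
Box C throughput = its input = 139.93 t/yr; τ = 558.4 / 139.93 = 3.991 yr.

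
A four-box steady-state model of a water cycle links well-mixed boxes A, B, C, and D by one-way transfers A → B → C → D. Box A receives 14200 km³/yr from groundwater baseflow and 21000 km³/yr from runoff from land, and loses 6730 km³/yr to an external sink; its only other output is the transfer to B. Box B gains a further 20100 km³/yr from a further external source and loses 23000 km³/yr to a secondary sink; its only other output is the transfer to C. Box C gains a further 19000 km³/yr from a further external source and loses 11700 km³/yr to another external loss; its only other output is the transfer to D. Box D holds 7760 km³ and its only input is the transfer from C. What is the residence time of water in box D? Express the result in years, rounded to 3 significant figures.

Box A: F(A→B) = (14200 + 21000) − 6730 = 28470 km³/yr.
Box B: F(B→C) = (28470 + 20100) − 23000 = 25570 km³/yr.
Box C: F(C→D) = (25570 + 19000) − 11700 = 32870 km³/yr.
Box D throughput = its input = 32870 km³/yr; τ = 7760 / 32870 = 0.2361 yr.

0.236 yr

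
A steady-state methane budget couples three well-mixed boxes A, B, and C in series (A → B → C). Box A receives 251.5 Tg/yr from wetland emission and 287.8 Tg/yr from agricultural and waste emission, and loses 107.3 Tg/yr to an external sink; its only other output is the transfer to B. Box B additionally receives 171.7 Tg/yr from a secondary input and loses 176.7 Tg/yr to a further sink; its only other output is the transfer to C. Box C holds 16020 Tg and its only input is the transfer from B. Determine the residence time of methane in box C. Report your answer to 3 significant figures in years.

37.5 yr

Box A: F(A→B) = (251.5 + 287.8) − 107.3 = 432.00 Tg/yr.
Box B: F(B→C) = (432.00 + 171.7) − 176.7 = 427.00 Tg/yr.
Box C throughput = its input = 427.00 Tg/yr; τ = 16020 / 427.00 = 37.52 yr.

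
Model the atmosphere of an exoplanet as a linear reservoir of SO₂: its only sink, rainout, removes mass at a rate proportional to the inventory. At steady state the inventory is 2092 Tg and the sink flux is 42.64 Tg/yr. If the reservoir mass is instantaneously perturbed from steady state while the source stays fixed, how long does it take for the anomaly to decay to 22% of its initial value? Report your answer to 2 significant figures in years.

74 yr

For a linear reservoir the anomaly decays as exp(−t/τ) with τ = M/F = 2092/42.64 = 49.06 yr.
exp(−t/τ) = 0.22 ⇒ t = −τ ln(0.22) = 49.06 × 1.514 = 74.29 yr.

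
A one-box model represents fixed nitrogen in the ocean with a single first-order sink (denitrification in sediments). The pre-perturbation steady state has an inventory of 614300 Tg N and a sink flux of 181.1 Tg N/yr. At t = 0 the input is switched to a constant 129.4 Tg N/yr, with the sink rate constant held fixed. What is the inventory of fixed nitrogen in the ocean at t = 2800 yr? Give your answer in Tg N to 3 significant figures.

516000 Tg N

The sink rate constant is k = F₀/M₀ = 181.1/614300 = 0.0002948 yr⁻¹.
Solving dM/dt = F₁ − kM with M(0) = M₀ gives M(t) = F₁/k + (M₀ − F₁/k)·e^(−kt).
F₁/k = 129.4/0.0002948 = 438930 Tg N; kt = 0.0002948 × 2800 = 0.8255, e^(−kt) = 0.4380.
M(2800) = 438930 + (614300 − 438930) × 0.4380 = 438930 + 76820 = 515750 Tg N.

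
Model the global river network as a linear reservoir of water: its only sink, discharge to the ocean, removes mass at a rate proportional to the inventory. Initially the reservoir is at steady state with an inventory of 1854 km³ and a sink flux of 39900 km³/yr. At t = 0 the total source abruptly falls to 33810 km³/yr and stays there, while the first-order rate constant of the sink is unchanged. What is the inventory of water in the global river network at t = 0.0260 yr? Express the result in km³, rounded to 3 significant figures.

1730 km³

The sink rate constant is k = F₀/M₀ = 39900/1854 = 21.52 yr⁻¹.
Solving dM/dt = F₁ − kM with M(0) = M₀ gives M(t) = F₁/k + (M₀ − F₁/k)·e^(−kt).
F₁/k = 33810/21.52 = 1571.0 km³; kt = 21.52 × 0.0260 = 0.5595, e^(−kt) = 0.5715.
M(0.0260) = 1571.0 + (1854 − 1571.0) × 0.5715 = 1571.0 + 161.7 = 1732.7 km³.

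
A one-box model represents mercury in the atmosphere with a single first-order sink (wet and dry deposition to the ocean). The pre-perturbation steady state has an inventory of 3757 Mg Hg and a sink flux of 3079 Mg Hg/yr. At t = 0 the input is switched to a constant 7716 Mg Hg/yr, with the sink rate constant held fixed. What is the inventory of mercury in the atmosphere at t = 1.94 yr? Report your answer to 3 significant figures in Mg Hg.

8260 Mg Hg

The sink rate constant is k = F₀/M₀ = 3079/3757 = 0.8195 yr⁻¹.
Solving dM/dt = F₁ − kM with M(0) = M₀ gives M(t) = F₁/k + (M₀ − F₁/k)·e^(−kt).
F₁/k = 7716/0.8195 = 9415.1 Mg Hg; kt = 0.8195 × 1.94 = 1.590, e^(−kt) = 0.2039.
M(1.94) = 9415.1 + (3757 − 9415.1) × 0.2039 = 9415.1 − 1154 = 8261.1 Mg Hg.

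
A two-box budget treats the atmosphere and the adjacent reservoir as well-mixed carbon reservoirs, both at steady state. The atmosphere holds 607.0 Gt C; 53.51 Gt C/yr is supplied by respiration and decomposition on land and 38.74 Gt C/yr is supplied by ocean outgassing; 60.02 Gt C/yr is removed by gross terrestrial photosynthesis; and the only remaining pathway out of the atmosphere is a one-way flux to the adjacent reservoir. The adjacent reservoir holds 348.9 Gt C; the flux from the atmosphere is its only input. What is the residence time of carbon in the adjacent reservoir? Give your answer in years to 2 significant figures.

Balance the atmosphere: ΣF_in = 53.51 + 38.74 = 92.250 Gt C/yr.
Flux to the adjacent reservoir = ΣF_in − (60.02) = 32.230 Gt C/yr.
At steady state the output of the adjacent reservoir equals its input, 32.230 Gt C/yr.
τ = M / F = 348.9 / 32.230 = 10.83 yr.

11 yr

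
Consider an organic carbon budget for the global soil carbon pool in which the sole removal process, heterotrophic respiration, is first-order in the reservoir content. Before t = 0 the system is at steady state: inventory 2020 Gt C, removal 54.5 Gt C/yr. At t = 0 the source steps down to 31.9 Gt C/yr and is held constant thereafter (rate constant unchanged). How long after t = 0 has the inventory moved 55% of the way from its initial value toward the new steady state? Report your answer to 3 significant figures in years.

29.6 yr

τ = M₀/F₀ = 2020/54.5 = 37.06 yr.
The remaining gap fraction is e^(−t/τ); 55% covered ⇒ e^(−t/τ) = 0.450.
t = −τ ln(0.450) = 37.06 × 0.7985 = 29.60 yr.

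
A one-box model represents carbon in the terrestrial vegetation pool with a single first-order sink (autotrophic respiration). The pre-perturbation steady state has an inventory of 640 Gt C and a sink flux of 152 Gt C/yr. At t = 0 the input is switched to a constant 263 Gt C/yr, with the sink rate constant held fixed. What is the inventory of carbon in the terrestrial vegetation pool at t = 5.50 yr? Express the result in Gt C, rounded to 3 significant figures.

Residence time τ = M₀/F₀ = 4.211 yr. The eventual steady state is M_∞ = M₀·(F₁/F₀) = 640 × 263/152 = 1107.4 Gt C.
The anomaly ΔM(t) = M(t) − M_∞ decays as ΔM₀·e^(−t/τ) with ΔM₀ = 640 − 1107.4 = −467.4 Gt C.
At t = 5.50 yr, e^(−t/τ) = e^(−1.306) = 0.2708, so ΔM = −126.6 Gt C and M = 1107.4 − 126.6 = 980.79 Gt C.

981 Gt C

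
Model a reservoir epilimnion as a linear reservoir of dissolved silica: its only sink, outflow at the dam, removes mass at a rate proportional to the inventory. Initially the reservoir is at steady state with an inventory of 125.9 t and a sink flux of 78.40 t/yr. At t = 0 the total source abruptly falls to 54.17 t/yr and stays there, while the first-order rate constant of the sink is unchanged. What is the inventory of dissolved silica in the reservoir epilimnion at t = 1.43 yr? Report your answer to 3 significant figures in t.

103 t

τ = M₀/F₀ = 125.9/78.40 = 1.606 yr; rate constant k = 1/τ.
New steady state M_∞ = F₁/k = F₁·τ = 54.17 × 1.606 = 86.990 t.
M(t) = M_∞ + (M₀ − M_∞)·e^(−t/τ); t/τ = 1.43/1.606 = 0.8905, so e^(−t/τ) = 0.4105.
M(t) = 86.990 + 38.91 × 0.4105 = 102.96 t.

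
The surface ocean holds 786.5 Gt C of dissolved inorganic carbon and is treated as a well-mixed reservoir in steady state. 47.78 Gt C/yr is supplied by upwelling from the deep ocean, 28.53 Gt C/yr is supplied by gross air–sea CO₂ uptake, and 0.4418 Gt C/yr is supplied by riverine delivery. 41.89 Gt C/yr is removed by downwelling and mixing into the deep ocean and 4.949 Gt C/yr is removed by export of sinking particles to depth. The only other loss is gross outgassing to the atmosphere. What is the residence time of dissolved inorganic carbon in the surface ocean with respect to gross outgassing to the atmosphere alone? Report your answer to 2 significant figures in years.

26 yr

At steady state ΣF_in = ΣF_out.
ΣF_in = 47.78 + 28.53 + 0.4418 = 76.752 Gt C/yr.
Gross outgassing to the atmosphere flux = ΣF_in − (41.89 + 4.949) = 76.752 − 46.84 = 29.91 Gt C/yr.
τ = M / F = 786.5 / 29.91 = 26.29 yr.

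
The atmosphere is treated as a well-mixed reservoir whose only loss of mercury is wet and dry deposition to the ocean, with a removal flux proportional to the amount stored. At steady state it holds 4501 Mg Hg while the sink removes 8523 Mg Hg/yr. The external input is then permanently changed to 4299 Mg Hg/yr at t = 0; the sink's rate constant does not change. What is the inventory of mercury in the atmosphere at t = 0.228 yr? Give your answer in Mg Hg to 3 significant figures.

The sink rate constant is k = F₀/M₀ = 8523/4501 = 1.894 yr⁻¹.
Solving dM/dt = F₁ − kM with M(0) = M₀ gives M(t) = F₁/k + (M₀ − F₁/k)·e^(−kt).
F₁/k = 4299/1.894 = 2270.3 Mg Hg; kt = 1.894 × 0.228 = 0.4317, e^(−kt) = 0.6494.
M(0.228) = 2270.3 + (4501 − 2270.3) × 0.6494 = 2270.3 + 1449 = 3718.9 Mg Hg.

3720 Mg Hg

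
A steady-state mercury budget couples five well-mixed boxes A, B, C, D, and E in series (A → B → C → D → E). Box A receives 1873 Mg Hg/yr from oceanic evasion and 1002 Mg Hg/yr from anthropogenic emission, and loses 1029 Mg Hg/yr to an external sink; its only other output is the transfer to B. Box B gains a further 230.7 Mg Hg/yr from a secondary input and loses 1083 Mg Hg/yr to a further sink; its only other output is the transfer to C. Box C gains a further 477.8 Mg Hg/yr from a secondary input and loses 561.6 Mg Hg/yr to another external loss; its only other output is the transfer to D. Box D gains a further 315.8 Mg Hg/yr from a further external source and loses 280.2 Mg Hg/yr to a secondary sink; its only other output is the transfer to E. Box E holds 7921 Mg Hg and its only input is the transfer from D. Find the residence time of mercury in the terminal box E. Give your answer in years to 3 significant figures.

8.38 yr

Box A: F(A→B) = (1873 + 1002) − 1029 = 1846.0 Mg Hg/yr.
Box B: F(B→C) = (1846.0 + 230.7) − 1083 = 993.70 Mg Hg/yr.
Box C: F(C→D) = (993.70 + 477.8) − 561.6 = 909.90 Mg Hg/yr.
Box D: F(D→E) = (909.90 + 315.8) − 280.2 = 945.50 Mg Hg/yr.
Box E throughput = its input = 945.50 Mg Hg/yr; τ = 7921 / 945.50 = 8.378 yr.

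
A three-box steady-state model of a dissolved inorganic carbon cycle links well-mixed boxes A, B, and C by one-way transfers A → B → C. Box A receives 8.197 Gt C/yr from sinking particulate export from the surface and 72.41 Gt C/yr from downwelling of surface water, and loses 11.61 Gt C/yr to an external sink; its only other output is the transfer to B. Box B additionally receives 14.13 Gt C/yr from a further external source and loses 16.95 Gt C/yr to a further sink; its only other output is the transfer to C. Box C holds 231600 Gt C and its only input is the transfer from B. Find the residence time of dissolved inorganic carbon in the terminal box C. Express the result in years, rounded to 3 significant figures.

Box A: F(A→B) = (8.197 + 72.41) − 11.61 = 68.997 Gt C/yr.
Box B: F(B→C) = (68.997 + 14.13) − 16.95 = 66.177 Gt C/yr.
Box C throughput = its input = 66.177 Gt C/yr; τ = 231600 / 66.177 = 3500 yr.

3500 yr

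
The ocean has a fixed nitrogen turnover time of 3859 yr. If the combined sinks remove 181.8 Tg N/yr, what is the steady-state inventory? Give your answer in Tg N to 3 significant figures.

τ = M/F ⇒ M = τ × F = 3859 × 181.8 = 701600 Tg N.

702000 Tg N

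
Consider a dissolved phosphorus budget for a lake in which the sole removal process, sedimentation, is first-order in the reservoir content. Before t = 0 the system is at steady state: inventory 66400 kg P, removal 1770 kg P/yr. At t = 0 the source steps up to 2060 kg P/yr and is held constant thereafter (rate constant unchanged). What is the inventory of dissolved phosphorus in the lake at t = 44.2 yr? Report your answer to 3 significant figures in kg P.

73900 kg P

Residence time τ = M₀/F₀ = 37.51 yr. The eventual steady state is M_∞ = M₀·(F₁/F₀) = 66400 × 2060/1770 = 77279 kg P.
The anomaly ΔM(t) = M(t) − M_∞ decays as ΔM₀·e^(−t/τ) with ΔM₀ = 66400 − 77279 = −10880 kg P.
At t = 44.2 yr, e^(−t/τ) = e^(−1.178) = 0.3078, so ΔM = −3349 kg P and M = 77279 − 3349 = 73930 kg P.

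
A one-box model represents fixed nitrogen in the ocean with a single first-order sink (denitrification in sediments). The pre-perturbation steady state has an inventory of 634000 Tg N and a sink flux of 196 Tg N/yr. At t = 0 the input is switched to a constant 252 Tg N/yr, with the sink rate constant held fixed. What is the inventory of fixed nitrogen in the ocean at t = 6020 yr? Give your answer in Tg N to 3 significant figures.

The sink rate constant is k = F₀/M₀ = 196/634000 = 0.0003091 yr⁻¹.
Solving dM/dt = F₁ − kM with M(0) = M₀ gives M(t) = F₁/k + (M₀ − F₁/k)·e^(−kt).
F₁/k = 252/0.0003091 = 815140 Tg N; kt = 0.0003091 × 6020 = 1.861, e^(−kt) = 0.1555.
M(6020) = 815140 + (634000 − 815140) × 0.1555 = 815140 − 28170 = 786970 Tg N.

787000 Tg N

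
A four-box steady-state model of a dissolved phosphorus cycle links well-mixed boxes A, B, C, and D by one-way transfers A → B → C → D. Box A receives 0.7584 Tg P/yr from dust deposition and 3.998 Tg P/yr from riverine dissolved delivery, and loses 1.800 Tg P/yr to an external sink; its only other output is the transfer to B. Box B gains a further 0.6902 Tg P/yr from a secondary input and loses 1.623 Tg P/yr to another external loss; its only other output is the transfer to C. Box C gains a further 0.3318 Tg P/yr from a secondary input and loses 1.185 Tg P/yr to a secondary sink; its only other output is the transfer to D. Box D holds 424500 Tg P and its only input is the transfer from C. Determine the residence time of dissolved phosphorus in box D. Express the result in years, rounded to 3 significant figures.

363000 yr

Box A: F(A→B) = (0.7584 + 3.998) − 1.800 = 2.9564 Tg P/yr.
Box B: F(B→C) = (2.9564 + 0.6902) − 1.623 = 2.0236 Tg P/yr.
Box C: F(C→D) = (2.0236 + 0.3318) − 1.185 = 1.1704 Tg P/yr.
Box D throughput = its input = 1.1704 Tg P/yr; τ = 424500 / 1.1704 = 362700 yr.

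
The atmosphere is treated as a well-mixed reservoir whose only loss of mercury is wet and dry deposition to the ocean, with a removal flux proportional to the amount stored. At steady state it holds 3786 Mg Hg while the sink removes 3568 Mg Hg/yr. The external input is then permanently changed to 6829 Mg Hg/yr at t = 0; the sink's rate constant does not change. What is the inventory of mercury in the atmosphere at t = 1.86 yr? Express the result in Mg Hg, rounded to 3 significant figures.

6650 Mg Hg

The sink rate constant is k = F₀/M₀ = 3568/3786 = 0.9424 yr⁻¹.
Solving dM/dt = F₁ − kM with M(0) = M₀ gives M(t) = F₁/k + (M₀ − F₁/k)·e^(−kt).
F₁/k = 6829/0.9424 = 7246.2 Mg Hg; kt = 0.9424 × 1.86 = 1.753, e^(−kt) = 0.1733.
M(1.86) = 7246.2 + (3786 − 7246.2) × 0.1733 = 7246.2 − 599.6 = 6646.7 Mg Hg.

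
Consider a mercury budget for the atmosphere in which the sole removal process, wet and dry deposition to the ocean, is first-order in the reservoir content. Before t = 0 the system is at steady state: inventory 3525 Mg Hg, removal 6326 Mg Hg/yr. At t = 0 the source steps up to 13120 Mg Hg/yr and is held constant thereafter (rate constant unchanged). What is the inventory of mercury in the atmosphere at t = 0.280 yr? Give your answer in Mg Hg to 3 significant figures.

τ = M₀/F₀ = 3525/6326 = 0.5572 yr; rate constant k = 1/τ.
New steady state M_∞ = F₁/k = F₁·τ = 13120 × 0.5572 = 7310.8 Mg Hg.
M(t) = M_∞ + (M₀ − M_∞)·e^(−t/τ); t/τ = 0.280/0.5572 = 0.5025, so e^(−t/τ) = 0.6050.
M(t) = 7310.8 − 3786 × 0.6050 = 5020.3 Mg Hg.

5020 Mg Hg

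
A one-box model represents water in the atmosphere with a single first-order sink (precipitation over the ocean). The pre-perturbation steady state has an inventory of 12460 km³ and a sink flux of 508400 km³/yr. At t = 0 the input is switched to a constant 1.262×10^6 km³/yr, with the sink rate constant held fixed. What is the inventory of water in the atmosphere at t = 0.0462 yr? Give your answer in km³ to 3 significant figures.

28100 km³

τ = M₀/F₀ = 12460/508400 = 0.02451 yr; rate constant k = 1/τ.
New steady state M_∞ = F₁/k = F₁·τ = 1.262×10^6 × 0.02451 = 30929 km³.
M(t) = M_∞ + (M₀ − M_∞)·e^(−t/τ); t/τ = 0.0462/0.02451 = 1.885, so e^(−t/τ) = 0.1518.
M(t) = 30929 − 18470 × 0.1518 = 28125 km³.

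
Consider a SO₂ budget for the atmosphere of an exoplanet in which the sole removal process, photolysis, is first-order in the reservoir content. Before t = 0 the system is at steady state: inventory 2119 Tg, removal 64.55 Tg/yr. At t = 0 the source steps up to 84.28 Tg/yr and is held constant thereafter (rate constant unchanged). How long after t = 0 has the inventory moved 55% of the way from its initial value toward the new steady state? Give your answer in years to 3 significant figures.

26.2 yr

τ = M₀/F₀ = 2119/64.55 = 32.83 yr.
The remaining gap fraction is e^(−t/τ); 55% covered ⇒ e^(−t/τ) = 0.450.
t = −τ ln(0.450) = 32.83 × 0.7985 = 26.21 yr.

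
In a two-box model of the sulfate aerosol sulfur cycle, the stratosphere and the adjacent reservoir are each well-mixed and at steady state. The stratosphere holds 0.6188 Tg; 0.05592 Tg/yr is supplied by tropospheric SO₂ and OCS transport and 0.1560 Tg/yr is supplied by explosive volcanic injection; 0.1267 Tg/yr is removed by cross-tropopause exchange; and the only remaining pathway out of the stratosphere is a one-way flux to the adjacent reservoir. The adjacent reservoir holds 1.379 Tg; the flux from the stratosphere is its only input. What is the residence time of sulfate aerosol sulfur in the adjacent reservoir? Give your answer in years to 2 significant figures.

Balance the stratosphere: ΣF_in = 0.05592 + 0.1560 = 0.21192 Tg/yr.
Flux to the adjacent reservoir = ΣF_in − (0.1267) = 0.085220 Tg/yr.
At steady state the output of the adjacent reservoir equals its input, 0.085220 Tg/yr.
τ = M / F = 1.379 / 0.085220 = 16.18 yr.

16 yr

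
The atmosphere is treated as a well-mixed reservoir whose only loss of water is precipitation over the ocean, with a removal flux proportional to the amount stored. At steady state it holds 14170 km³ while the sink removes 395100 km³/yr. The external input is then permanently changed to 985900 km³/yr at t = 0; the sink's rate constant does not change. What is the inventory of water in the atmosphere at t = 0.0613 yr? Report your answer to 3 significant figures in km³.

31500 km³

The sink rate constant is k = F₀/M₀ = 395100/14170 = 27.88 yr⁻¹.
Solving dM/dt = F₁ − kM with M(0) = M₀ gives M(t) = F₁/k + (M₀ − F₁/k)·e^(−kt).
F₁/k = 985900/27.88 = 35359 km³; kt = 27.88 × 0.0613 = 1.709, e^(−kt) = 0.1810.
M(0.0613) = 35359 + (14170 − 35359) × 0.1810 = 35359 − 3835 = 31523 km³.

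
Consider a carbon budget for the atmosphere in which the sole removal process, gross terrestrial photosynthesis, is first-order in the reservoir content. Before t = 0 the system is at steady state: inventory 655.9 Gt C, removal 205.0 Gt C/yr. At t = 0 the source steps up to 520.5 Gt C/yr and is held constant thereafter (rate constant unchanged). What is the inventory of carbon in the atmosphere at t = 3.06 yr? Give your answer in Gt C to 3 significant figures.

1280 Gt C

τ = M₀/F₀ = 655.9/205.0 = 3.200 yr; rate constant k = 1/τ.
New steady state M_∞ = F₁/k = F₁·τ = 520.5 × 3.200 = 1665.3 Gt C.
M(t) = M_∞ + (M₀ − M_∞)·e^(−t/τ); t/τ = 3.06/3.200 = 0.9564, so e^(−t/τ) = 0.3843.
M(t) = 1665.3 − 1009 × 0.3843 = 1277.4 Gt C.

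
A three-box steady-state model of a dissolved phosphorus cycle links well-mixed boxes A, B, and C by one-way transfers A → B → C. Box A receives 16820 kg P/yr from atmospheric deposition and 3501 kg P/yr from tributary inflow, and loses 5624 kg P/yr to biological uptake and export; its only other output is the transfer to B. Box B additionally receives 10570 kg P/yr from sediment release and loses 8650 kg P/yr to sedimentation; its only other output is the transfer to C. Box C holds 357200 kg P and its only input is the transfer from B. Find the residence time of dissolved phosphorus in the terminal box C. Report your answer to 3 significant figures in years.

21.5 yr

Box A: F(A→B) = (16820 + 3501) − 5624 = 14697 kg P/yr.
Box B: F(B→C) = (14697 + 10570) − 8650 = 16617 kg P/yr.
Box C throughput = its input = 16617 kg P/yr; τ = 357200 / 16617 = 21.50 yr.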